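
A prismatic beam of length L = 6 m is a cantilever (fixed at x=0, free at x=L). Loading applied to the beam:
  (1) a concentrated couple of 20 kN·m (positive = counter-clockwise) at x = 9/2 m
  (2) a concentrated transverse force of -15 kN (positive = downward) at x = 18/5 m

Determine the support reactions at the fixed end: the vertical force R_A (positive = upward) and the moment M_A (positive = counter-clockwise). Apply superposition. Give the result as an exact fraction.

Load 1 — applied couple M₀=20 kN·m at a=9/2 m (b=L-a=3/2):
  R_A = 0 kN
  M_A = -M₀ = -20 kN·m
Load 2 — point force P=-15 kN at a=18/5 m (b=L-a=12/5):
  R_A = P = (-15) = -15 kN
  M_A = Pa = (-15)·(18/5) = -54 kN·m
Superposition: R_A = -15 kN, M_A = -74 kN·m

R_A = -15 kN, M_A = -74 kN·m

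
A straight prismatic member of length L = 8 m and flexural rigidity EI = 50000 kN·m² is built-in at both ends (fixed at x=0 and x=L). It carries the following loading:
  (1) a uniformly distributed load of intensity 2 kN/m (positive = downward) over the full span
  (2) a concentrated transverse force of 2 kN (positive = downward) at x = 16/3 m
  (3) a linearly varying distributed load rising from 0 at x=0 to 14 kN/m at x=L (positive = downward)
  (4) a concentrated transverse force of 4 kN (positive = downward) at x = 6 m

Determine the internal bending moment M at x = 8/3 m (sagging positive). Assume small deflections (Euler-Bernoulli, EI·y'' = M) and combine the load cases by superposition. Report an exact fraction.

M(8/3) = 1199/90 kN·m

Load 1 — uniform load w=2 kN/m over full span:
  M_1 = wLx/2 - wL²/12 - wx²/2 = 2·8·(8/3)/2 - 2·8²/12 - 2·(8/3)²/2 = 32/9 kN·m
Load 2 — point force P=2 kN at a=16/3 m (b=L-a=8/3):
  M_2 = Pb²(3a+b)x/L³ - Pab²/L²  [x≤a] = 2·(8/3)²·(3·(16/3)+(8/3))·(8/3)/8³ - 2·(16/3)·(8/3)²/8² = 16/81 kN·m
Load 3 — triangular load w₀=14 kN/m (0→w₀ over full span):
  M_3 = 3w₀Lx/20 - w₀L²/30 - w₀x³/(6L) = 3·14·8·(8/3)/20 - 14·8²/30 - 14·(8/3)³/(6·8) = 3808/405 kN·m
Load 4 — point force P=4 kN at a=6 m (b=L-a=2):
  M_4 = Pb²(3a+b)x/L³ - Pab²/L²  [x≤a] = 4·2²·(3·6+2)·(8/3)/8³ - 4·6·2²/8² = 1/6 kN·m
Superposition: M = Σ M_i = 1199/90 kN·m ≈ 13.322222 kN·m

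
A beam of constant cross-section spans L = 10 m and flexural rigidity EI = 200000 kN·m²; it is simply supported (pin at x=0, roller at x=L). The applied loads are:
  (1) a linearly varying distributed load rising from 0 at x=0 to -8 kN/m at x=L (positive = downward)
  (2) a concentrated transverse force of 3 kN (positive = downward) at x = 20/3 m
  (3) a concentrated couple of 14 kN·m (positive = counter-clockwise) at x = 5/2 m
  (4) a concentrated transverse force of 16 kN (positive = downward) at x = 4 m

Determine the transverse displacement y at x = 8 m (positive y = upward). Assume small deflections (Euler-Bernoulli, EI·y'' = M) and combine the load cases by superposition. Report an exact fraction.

y(8) = 421559/540000000 m

Load 1 — triangular load w₀=-8 kN/m (0→w₀ over full span):
  y_1 = -w₀x(7L⁴-10L²x²+3x⁴)/(360LEI) = -(-8)·8·(7·10⁴-10·10²·8²+3·8⁴)/(360·10·200000) = 127/78125 m
Load 2 — point force P=3 kN at a=20/3 m (b=L-a=10/3):
  y_2 = -Pa(L-x)(2Lx-a²-x²)/(6LEI)  [x>a] = -3·(20/3)·(10-8)·(2·10·8-(20/3)²-8²)/(6·10·200000) = -29/168750 m
Load 3 — applied couple M₀=14 kN·m at a=5/2 m (b=L-a=15/2):
  y_3 = (M₀x³/(6L)-M₀(x-a)²/2+C₁x)/EI  [x>a] with C₁=M₀(3b²-L²)/(6L)=385/24 = (14·8³/(6·10)-14·(8-(5/2))²/2+(385/24)·8)/200000 = 721/4000000 m
Load 4 — point force P=16 kN at a=4 m (b=L-a=6):
  y_4 = -Pa(L-x)(2Lx-a²-x²)/(6LEI)  [x>a] = -16·4·(10-8)·(2·10·8-4²-8²)/(6·10·200000) = -8/9375 m
Superposition: y = Σ y_i = 421559/540000000 m ≈ 0.000781 m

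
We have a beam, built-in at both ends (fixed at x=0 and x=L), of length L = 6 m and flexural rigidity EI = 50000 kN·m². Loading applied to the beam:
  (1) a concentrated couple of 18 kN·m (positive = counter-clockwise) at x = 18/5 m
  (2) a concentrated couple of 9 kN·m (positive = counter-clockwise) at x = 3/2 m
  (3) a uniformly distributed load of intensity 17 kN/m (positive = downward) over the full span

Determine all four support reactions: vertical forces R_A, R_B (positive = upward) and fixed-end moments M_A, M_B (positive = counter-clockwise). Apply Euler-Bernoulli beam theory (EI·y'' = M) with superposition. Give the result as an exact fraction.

Load 1 — applied couple M₀=18 kN·m at a=18/5 m (b=L-a=12/5):
  R_A = 6M₀ab/L³ = 6·18·(18/5)·(12/5)/6³ = 108/25 kN
  M_A = M₀b(2a-b)/L² = 18·(12/5)·(2·(18/5)-(12/5))/6² = 144/25 kN·m
  R_B = -6M₀ab/L³ = -6·18·(18/5)·(12/5)/6³ = -108/25 kN
  M_B = M₀a(2b-a)/L² = 18·(18/5)·(2·(12/5)-(18/5))/6² = 54/25 kN·m
Load 2 — applied couple M₀=9 kN·m at a=3/2 m (b=L-a=9/2):
  R_A = 6M₀ab/L³ = 6·9·(3/2)·(9/2)/6³ = 27/16 kN
  M_A = M₀b(2a-b)/L² = 9·(9/2)·(2·(3/2)-(9/2))/6² = -27/16 kN·m
  R_B = -6M₀ab/L³ = -6·9·(3/2)·(9/2)/6³ = -27/16 kN
  M_B = M₀a(2b-a)/L² = 9·(3/2)·(2·(9/2)-(3/2))/6² = 45/16 kN·m
Load 3 — uniform load w=17 kN/m over full span:
  R_A = wL/2 = 17·6/2 = 51 kN
  M_A = wL²/12 = 17·6²/12 = 51 kN·m
  R_B = wL/2 = 17·6/2 = 51 kN
  M_B = -wL²/12 = -17·6²/12 = -51 kN·m
Superposition: R_A = 22803/400 kN, M_A = 22029/400 kN·m, R_B = 17997/400 kN, M_B = -18411/400 kN·m

R_A = 22803/400 kN, M_A = 22029/400 kN·m, R_B = 17997/400 kN, M_B = -18411/400 kN·m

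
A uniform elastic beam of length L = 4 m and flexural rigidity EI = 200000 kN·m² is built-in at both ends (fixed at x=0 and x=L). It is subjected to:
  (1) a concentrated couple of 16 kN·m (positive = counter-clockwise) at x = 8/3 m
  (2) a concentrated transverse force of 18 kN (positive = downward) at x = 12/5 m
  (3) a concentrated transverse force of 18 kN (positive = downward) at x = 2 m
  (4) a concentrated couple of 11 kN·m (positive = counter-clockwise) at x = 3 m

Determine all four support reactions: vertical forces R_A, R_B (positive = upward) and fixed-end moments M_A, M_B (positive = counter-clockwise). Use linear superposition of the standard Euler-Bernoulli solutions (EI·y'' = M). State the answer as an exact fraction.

R_A = 285157/12000 kN, M_A = 148097/6000 kN·m, R_B = 146843/12000 kN, M_B = -42861/2000 kN·m

Load 1 — applied couple M₀=16 kN·m at a=8/3 m (b=L-a=4/3):
  R_A = 6M₀ab/L³ = 6·16·(8/3)·(4/3)/4³ = 16/3 kN
  M_A = M₀b(2a-b)/L² = 16·(4/3)·(2·(8/3)-(4/3))/4² = 16/3 kN·m
  R_B = -6M₀ab/L³ = -6·16·(8/3)·(4/3)/4³ = -16/3 kN
  M_B = M₀a(2b-a)/L² = 16·(8/3)·(2·(4/3)-(8/3))/4² = 0 kN·m
Load 2 — point force P=18 kN at a=12/5 m (b=L-a=8/5):
  R_A = Pb²(3a+b)/L³ = 18·(8/5)²·(3·(12/5)+(8/5))/4³ = 792/125 kN
  M_A = Pab²/L² = 18·(12/5)·(8/5)²/4² = 864/125 kN·m
  R_B = Pa²(a+3b)/L³ = 18·(12/5)²·((12/5)+3·(8/5))/4³ = 1458/125 kN
  M_B = -Pa²b/L² = -18·(12/5)²·(8/5)/4² = -1296/125 kN·m
Load 3 — point force P=18 kN at a=2 m (b=L-a=2):
  R_A = Pb²(3a+b)/L³ = 18·2²·(3·2+2)/4³ = 9 kN
  M_A = Pab²/L² = 18·2·2²/4² = 9 kN·m
  R_B = Pa²(a+3b)/L³ = 18·2²·(2+3·2)/4³ = 9 kN
  M_B = -Pa²b/L² = -18·2²·2/4² = -9 kN·m
Load 4 — applied couple M₀=11 kN·m at a=3 m (b=L-a=1):
  R_A = 6M₀ab/L³ = 6·11·3·1/4³ = 99/32 kN
  M_A = M₀b(2a-b)/L² = 11·1·(2·3-1)/4² = 55/16 kN·m
  R_B = -6M₀ab/L³ = -6·11·3·1/4³ = -99/32 kN
  M_B = M₀a(2b-a)/L² = 11·3·(2·1-3)/4² = -33/16 kN·m
Superposition: R_A = 285157/12000 kN, M_A = 148097/6000 kN·m, R_B = 146843/12000 kN, M_B = -42861/2000 kN·m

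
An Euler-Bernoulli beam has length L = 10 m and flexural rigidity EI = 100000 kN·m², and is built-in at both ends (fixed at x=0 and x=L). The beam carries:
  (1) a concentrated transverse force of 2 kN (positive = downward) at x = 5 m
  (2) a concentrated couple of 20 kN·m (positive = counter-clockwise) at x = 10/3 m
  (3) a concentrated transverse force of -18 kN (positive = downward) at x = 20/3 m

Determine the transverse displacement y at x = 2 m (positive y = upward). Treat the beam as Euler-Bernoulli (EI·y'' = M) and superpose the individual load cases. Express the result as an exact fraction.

Load 1 — point force P=2 kN at a=5 m (b=L-a=5):
  y_1 = -Pb²x²(3aL-(3a+b)x)/(6L³EI)  [x≤a] = -2·5²·2²·(3·5·10-(3·5+5)·2)/(6·10³·100000) = -11/300000 m
Load 2 — applied couple M₀=20 kN·m at a=10/3 m (b=L-a=20/3):
  y_2 = (R_Ax³/6 - M_Ax²/2)/EI  [x≤a] with R_A=8/3, M_A=0 = ((8/3)·2³/6 - 0·2²/2)/100000 = 1/28125 m
Load 3 — point force P=-18 kN at a=20/3 m (b=L-a=10/3):
  y_3 = -Pb²x²(3aL-(3a+b)x)/(6L³EI)  [x≤a] = -(-18)·(10/3)²·2²·(3·(20/3)·10-(3·(20/3)+(10/3))·2)/(6·10³·100000) = 23/112500 m
Superposition: y = Σ y_i = 61/300000 m ≈ 0.000203 m

y(2) = 61/300000 m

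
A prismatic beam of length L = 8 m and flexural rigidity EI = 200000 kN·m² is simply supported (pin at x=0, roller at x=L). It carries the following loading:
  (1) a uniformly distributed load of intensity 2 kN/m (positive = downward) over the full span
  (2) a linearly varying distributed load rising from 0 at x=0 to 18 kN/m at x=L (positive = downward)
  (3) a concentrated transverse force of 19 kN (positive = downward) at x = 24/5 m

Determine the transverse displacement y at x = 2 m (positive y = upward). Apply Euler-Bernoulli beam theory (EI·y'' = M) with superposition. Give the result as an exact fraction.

Load 1 — uniform load w=2 kN/m over full span:
  y_1 = -wx(L³-2Lx²+x³)/(24EI) = -2·2·(8³-2·8·2²+2³)/(24·200000) = -19/50000 m
Load 2 — triangular load w₀=18 kN/m (0→w₀ over full span):
  y_2 = -w₀x(7L⁴-10L²x²+3x⁴)/(360LEI) = -18·2·(7·8⁴-10·8²·2²+3·2⁴)/(360·8·200000) = -327/200000 m
Load 3 — point force P=19 kN at a=24/5 m (b=L-a=16/5):
  y_3 = -Pbx(L²-b²-x²)/(6LEI)  [x≤a] = -19·(16/5)·2·(8²-(16/5)²-2²)/(6·8·200000) = -5909/9375000 m
Superposition: y = Σ y_i = -198397/75000000 m ≈ -0.002645 m

y(2) = -198397/75000000 m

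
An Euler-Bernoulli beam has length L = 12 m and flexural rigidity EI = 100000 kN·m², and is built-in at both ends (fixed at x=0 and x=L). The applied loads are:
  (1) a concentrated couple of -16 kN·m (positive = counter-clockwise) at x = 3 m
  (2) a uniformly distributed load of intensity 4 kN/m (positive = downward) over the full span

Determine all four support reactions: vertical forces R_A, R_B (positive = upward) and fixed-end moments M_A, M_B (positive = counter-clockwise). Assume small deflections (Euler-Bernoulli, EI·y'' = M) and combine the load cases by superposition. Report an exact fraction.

R_A = 45/2 kN, M_A = 51 kN·m, R_B = 51/2 kN, M_B = -53 kN·m

Load 1 — applied couple M₀=-16 kN·m at a=3 m (b=L-a=9):
  R_A = 6M₀ab/L³ = 6·(-16)·3·9/12³ = -3/2 kN
  M_A = M₀b(2a-b)/L² = (-16)·9·(2·3-9)/12² = 3 kN·m
  R_B = -6M₀ab/L³ = -6·(-16)·3·9/12³ = 3/2 kN
  M_B = M₀a(2b-a)/L² = (-16)·3·(2·9-3)/12² = -5 kN·m
Load 2 — uniform load w=4 kN/m over full span:
  R_A = wL/2 = 4·12/2 = 24 kN
  M_A = wL²/12 = 4·12²/12 = 48 kN·m
  R_B = wL/2 = 4·12/2 = 24 kN
  M_B = -wL²/12 = -4·12²/12 = -48 kN·m
Superposition: R_A = 45/2 kN, M_A = 51 kN·m, R_B = 51/2 kN, M_B = -53 kN·m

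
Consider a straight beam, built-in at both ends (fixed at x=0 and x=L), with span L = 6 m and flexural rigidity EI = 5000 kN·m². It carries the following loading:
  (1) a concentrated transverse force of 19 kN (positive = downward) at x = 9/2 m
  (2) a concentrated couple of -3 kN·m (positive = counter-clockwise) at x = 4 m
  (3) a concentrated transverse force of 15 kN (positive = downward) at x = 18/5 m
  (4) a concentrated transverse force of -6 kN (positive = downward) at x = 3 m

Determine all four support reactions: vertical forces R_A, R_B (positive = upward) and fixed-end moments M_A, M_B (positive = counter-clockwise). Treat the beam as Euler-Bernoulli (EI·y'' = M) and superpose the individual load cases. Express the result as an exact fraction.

Load 1 — point force P=19 kN at a=9/2 m (b=L-a=3/2):
  R_A = Pb²(3a+b)/L³ = 19·(3/2)²·(3·(9/2)+(3/2))/6³ = 95/32 kN
  M_A = Pab²/L² = 19·(9/2)·(3/2)²/6² = 171/32 kN·m
  R_B = Pa²(a+3b)/L³ = 19·(9/2)²·((9/2)+3·(3/2))/6³ = 513/32 kN
  M_B = -Pa²b/L² = -19·(9/2)²·(3/2)/6² = -513/32 kN·m
Load 2 — applied couple M₀=-3 kN·m at a=4 m (b=L-a=2):
  R_A = 6M₀ab/L³ = 6·(-3)·4·2/6³ = -2/3 kN
  M_A = M₀b(2a-b)/L² = (-3)·2·(2·4-2)/6² = -1 kN·m
  R_B = -6M₀ab/L³ = -6·(-3)·4·2/6³ = 2/3 kN
  M_B = M₀a(2b-a)/L² = (-3)·4·(2·2-4)/6² = 0 kN·m
Load 3 — point force P=15 kN at a=18/5 m (b=L-a=12/5):
  R_A = Pb²(3a+b)/L³ = 15·(12/5)²·(3·(18/5)+(12/5))/6³ = 132/25 kN
  M_A = Pab²/L² = 15·(18/5)·(12/5)²/6² = 216/25 kN·m
  R_B = Pa²(a+3b)/L³ = 15·(18/5)²·((18/5)+3·(12/5))/6³ = 243/25 kN
  M_B = -Pa²b/L² = -15·(18/5)²·(12/5)/6² = -324/25 kN·m
Load 4 — point force P=-6 kN at a=3 m (b=L-a=3):
  R_A = Pb²(3a+b)/L³ = (-6)·3²·(3·3+3)/6³ = -3 kN
  M_A = Pab²/L² = (-6)·3·3²/6² = -9/2 kN·m
  R_B = Pa²(a+3b)/L³ = (-6)·3²·(3+3·3)/6³ = -3 kN
  M_B = -Pa²b/L² = -(-6)·3²·3/6² = 9/2 kN·m
Superposition: R_A = 10997/2400 kN, M_A = 6787/800 kN·m, R_B = 56203/2400 kN, M_B = -19593/800 kN·m

R_A = 10997/2400 kN, M_A = 6787/800 kN·m, R_B = 56203/2400 kN, M_B = -19593/800 kN·m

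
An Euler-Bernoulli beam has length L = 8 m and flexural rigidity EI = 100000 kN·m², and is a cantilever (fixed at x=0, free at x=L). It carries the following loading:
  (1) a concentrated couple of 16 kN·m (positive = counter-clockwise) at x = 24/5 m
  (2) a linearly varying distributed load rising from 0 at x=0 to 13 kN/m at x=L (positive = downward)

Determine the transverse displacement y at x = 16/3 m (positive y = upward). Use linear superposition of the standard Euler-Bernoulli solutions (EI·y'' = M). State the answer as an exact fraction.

y(16/3) = -1402576/56953125 m

Load 1 — applied couple M₀=16 kN·m at a=24/5 m (b=L-a=16/5):
  y_1 = M₀a(2x-a)/(2EI)  [x>a] = 16·(24/5)·(2·(16/3)-(24/5))/(2·100000) = 176/78125 m
Load 2 — triangular load w₀=13 kN/m (0→w₀ over full span):
  y_2 = (w₀Lx³/12-w₀L²x²/6-w₀x⁵/(120L))/EI = (13·8·(16/3)³/12-13·8²·(16/3)²/6-13·(16/3)⁵/(120·8))/100000 = -306176/11390625 m
Superposition: y = Σ y_i = -1402576/56953125 m ≈ -0.024627 m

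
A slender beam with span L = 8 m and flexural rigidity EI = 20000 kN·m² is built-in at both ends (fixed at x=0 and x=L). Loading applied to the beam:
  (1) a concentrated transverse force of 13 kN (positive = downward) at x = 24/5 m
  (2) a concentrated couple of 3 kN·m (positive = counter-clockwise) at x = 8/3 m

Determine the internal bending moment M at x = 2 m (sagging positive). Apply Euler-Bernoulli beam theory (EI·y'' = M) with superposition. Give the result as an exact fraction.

Load 1 — point force P=13 kN at a=24/5 m (b=L-a=16/5):
  M_1 = Pb²(3a+b)x/L³ - Pab²/L²  [x≤a] = 13·(16/5)²·(3·(24/5)+(16/5))·2/8³ - 13·(24/5)·(16/5)²/8² = -104/125 kN·m
Load 2 — applied couple M₀=3 kN·m at a=8/3 m (b=L-a=16/3):
  M_2 = R_Ax - M_A  [x≤a] with R_A=1/2, M_A=0 = (1/2)·2 - 0 = 1 kN·m
Superposition: M = Σ M_i = 21/125 kN·m ≈ 0.168000 kN·m

M(2) = 21/125 kN·m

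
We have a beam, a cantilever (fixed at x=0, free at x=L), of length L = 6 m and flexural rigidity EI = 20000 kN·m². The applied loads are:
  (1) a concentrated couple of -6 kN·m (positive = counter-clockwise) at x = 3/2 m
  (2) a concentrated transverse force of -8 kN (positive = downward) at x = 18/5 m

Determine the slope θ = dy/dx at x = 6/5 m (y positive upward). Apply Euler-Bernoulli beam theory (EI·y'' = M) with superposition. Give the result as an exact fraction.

Load 1 — applied couple M₀=-6 kN·m at a=3/2 m (b=L-a=9/2):
  θ_1 = M₀x/EI  [x≤a] = (-6)·(6/5)/20000 = -9/25000 rad
Load 2 — point force P=-8 kN at a=18/5 m (b=L-a=12/5):
  θ_2 = -Px(2a-x)/(2EI)  [x≤a] = -(-8)·(6/5)·(2·(18/5)-(6/5))/(2·20000) = 9/6250 rad
Superposition: θ = Σ θ_i = 27/25000 rad ≈ 0.001080 rad

θ(6/5) = 27/25000 rad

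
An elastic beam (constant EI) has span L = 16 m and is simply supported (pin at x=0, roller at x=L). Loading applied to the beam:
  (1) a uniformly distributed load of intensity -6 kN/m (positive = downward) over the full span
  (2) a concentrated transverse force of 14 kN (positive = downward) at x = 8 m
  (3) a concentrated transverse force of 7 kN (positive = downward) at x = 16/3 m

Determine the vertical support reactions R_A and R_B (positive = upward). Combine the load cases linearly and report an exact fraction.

Load 1 — uniform load w=-6 kN/m over full span:
  R_A = wL/2 = (-6)·16/2 = -48 kN
  R_B = wL/2 = (-6)·16/2 = -48 kN
Load 2 — point force P=14 kN at a=8 m (b=L-a=8):
  R_A = Pb/L = 14·8/16 = 7 kN
  R_B = Pa/L = 14·8/16 = 7 kN
Load 3 — point force P=7 kN at a=16/3 m (b=L-a=32/3):
  R_A = Pb/L = 7·(32/3)/16 = 14/3 kN
  R_B = Pa/L = 7·(16/3)/16 = 7/3 kN
Superposition: R_A = -109/3 kN, R_B = -116/3 kN

R_A = -109/3 kN, R_B = -116/3 kN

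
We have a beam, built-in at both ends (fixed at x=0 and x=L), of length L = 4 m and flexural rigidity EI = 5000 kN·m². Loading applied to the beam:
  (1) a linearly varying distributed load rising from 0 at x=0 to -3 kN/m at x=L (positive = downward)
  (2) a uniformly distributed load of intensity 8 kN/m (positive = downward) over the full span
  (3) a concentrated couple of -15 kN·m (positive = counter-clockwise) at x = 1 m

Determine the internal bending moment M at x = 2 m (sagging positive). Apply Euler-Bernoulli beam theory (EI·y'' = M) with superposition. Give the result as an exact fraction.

M(2) = 97/12 kN·m

Load 1 — triangular load w₀=-3 kN/m (0→w₀ over full span):
  M_1 = 3w₀Lx/20 - w₀L²/30 - w₀x³/(6L) = 3·(-3)·4·2/20 - (-3)·4²/30 - (-3)·2³/(6·4) = -1 kN·m
Load 2 — uniform load w=8 kN/m over full span:
  M_2 = wLx/2 - wL²/12 - wx²/2 = 8·4·2/2 - 8·4²/12 - 8·2²/2 = 16/3 kN·m
Load 3 — applied couple M₀=-15 kN·m at a=1 m (b=L-a=3):
  M_3 = R_Ax - M_A - M₀  [x>a] with R_A=-135/32, M_A=45/16 = (-135/32)·2 - (45/16) - (-15) = 15/4 kN·m
Superposition: M = Σ M_i = 97/12 kN·m ≈ 8.083333 kN·m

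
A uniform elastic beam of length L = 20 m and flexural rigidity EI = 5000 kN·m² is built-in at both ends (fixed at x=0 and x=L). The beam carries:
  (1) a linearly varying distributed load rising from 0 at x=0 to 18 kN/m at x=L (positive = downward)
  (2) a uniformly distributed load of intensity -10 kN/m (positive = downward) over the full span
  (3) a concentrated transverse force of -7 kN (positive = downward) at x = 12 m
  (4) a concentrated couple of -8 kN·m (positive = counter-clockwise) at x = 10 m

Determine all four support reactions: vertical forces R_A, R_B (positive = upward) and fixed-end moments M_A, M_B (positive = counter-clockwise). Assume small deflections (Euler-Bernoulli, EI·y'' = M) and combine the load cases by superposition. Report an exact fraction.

Load 1 — triangular load w₀=18 kN/m (0→w₀ over full span):
  R_A = 3w₀L/20 = 3·18·20/20 = 54 kN
  M_A = w₀L²/30 = 18·20²/30 = 240 kN·m
  R_B = 7w₀L/20 = 7·18·20/20 = 126 kN
  M_B = -w₀L²/20 = -18·20²/20 = -360 kN·m
Load 2 — uniform load w=-10 kN/m over full span:
  R_A = wL/2 = (-10)·20/2 = -100 kN
  M_A = wL²/12 = (-10)·20²/12 = -1000/3 kN·m
  R_B = wL/2 = (-10)·20/2 = -100 kN
  M_B = -wL²/12 = -(-10)·20²/12 = 1000/3 kN·m
Load 3 — point force P=-7 kN at a=12 m (b=L-a=8):
  R_A = Pb²(3a+b)/L³ = (-7)·8²·(3·12+8)/20³ = -308/125 kN
  M_A = Pab²/L² = (-7)·12·8²/20² = -336/25 kN·m
  R_B = Pa²(a+3b)/L³ = (-7)·12²·(12+3·8)/20³ = -567/125 kN
  M_B = -Pa²b/L² = -(-7)·12²·8/20² = 504/25 kN·m
Load 4 — applied couple M₀=-8 kN·m at a=10 m (b=L-a=10):
  R_A = 6M₀ab/L³ = 6·(-8)·10·10/20³ = -3/5 kN
  M_A = M₀b(2a-b)/L² = (-8)·10·(2·10-10)/20² = -2 kN·m
  R_B = -6M₀ab/L³ = -6·(-8)·10·10/20³ = 3/5 kN
  M_B = M₀a(2b-a)/L² = (-8)·10·(2·10-10)/20² = -2 kN·m
Superposition: R_A = -6133/125 kN, M_A = -8158/75 kN·m, R_B = 2758/125 kN, M_B = -638/75 kN·m

R_A = -6133/125 kN, M_A = -8158/75 kN·m, R_B = 2758/125 kN, M_B = -638/75 kN·m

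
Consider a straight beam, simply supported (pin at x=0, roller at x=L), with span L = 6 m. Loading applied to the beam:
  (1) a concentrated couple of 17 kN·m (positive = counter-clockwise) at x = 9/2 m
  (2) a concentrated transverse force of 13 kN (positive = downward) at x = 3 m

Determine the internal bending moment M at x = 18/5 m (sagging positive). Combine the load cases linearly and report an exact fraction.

M(18/5) = 129/5 kN·m

Load 1 — applied couple M₀=17 kN·m at a=9/2 m (b=L-a=3/2):
  M_1 = M₀x/L  [x≤a] = 17·(18/5)/6 = 51/5 kN·m
Load 2 — point force P=13 kN at a=3 m (b=L-a=3):
  M_2 = Pa(L-x)/L  [x>a] = 13·3·(6-(18/5))/6 = 78/5 kN·m
Superposition: M = Σ M_i = 129/5 kN·m ≈ 25.800000 kN·m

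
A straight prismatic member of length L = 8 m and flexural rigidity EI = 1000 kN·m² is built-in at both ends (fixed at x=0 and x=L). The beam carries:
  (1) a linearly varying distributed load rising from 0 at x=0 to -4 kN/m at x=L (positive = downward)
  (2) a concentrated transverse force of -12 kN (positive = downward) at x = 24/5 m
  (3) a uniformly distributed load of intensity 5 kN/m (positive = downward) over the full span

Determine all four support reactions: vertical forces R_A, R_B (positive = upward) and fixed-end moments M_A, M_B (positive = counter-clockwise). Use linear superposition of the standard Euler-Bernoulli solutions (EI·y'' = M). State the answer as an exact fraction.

R_A = 1372/125 kN, M_A = 3344/375 kN·m, R_B = 128/125 kN, M_B = -16/375 kN·m

Load 1 — triangular load w₀=-4 kN/m (0→w₀ over full span):
  R_A = 3w₀L/20 = 3·(-4)·8/20 = -24/5 kN
  M_A = w₀L²/30 = (-4)·8²/30 = -128/15 kN·m
  R_B = 7w₀L/20 = 7·(-4)·8/20 = -56/5 kN
  M_B = -w₀L²/20 = -(-4)·8²/20 = 64/5 kN·m
Load 2 — point force P=-12 kN at a=24/5 m (b=L-a=16/5):
  R_A = Pb²(3a+b)/L³ = (-12)·(16/5)²·(3·(24/5)+(16/5))/8³ = -528/125 kN
  M_A = Pab²/L² = (-12)·(24/5)·(16/5)²/8² = -1152/125 kN·m
  R_B = Pa²(a+3b)/L³ = (-12)·(24/5)²·((24/5)+3·(16/5))/8³ = -972/125 kN
  M_B = -Pa²b/L² = -(-12)·(24/5)²·(16/5)/8² = 1728/125 kN·m
Load 3 — uniform load w=5 kN/m over full span:
  R_A = wL/2 = 5·8/2 = 20 kN
  M_A = wL²/12 = 5·8²/12 = 80/3 kN·m
  R_B = wL/2 = 5·8/2 = 20 kN
  M_B = -wL²/12 = -5·8²/12 = -80/3 kN·m
Superposition: R_A = 1372/125 kN, M_A = 3344/375 kN·m, R_B = 128/125 kN, M_B = -16/375 kN·m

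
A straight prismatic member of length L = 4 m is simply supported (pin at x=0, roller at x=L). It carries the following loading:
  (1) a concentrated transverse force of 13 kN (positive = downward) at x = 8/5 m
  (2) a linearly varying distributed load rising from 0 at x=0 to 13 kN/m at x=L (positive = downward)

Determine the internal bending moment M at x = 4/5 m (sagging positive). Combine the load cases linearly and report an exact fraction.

M(4/5) = 1612/125 kN·m

Load 1 — point force P=13 kN at a=8/5 m (b=L-a=12/5):
  M_1 = Pbx/L  [x≤a] = 13·(12/5)·(4/5)/4 = 156/25 kN·m
Load 2 — triangular load w₀=13 kN/m (0→w₀ over full span):
  M_2 = w₀Lx/6 - w₀x³/(6L) = 13·4·(4/5)/6 - 13·(4/5)³/(6·4) = 832/125 kN·m
Superposition: M = Σ M_i = 1612/125 kN·m ≈ 12.896000 kN·m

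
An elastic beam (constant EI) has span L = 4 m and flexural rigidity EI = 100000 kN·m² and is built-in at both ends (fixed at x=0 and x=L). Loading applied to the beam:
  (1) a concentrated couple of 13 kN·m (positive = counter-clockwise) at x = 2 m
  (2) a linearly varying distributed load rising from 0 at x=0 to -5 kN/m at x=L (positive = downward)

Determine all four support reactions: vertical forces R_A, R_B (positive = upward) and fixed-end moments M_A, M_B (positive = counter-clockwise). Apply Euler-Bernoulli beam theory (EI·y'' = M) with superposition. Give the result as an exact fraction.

Load 1 — applied couple M₀=13 kN·m at a=2 m (b=L-a=2):
  R_A = 6M₀ab/L³ = 6·13·2·2/4³ = 39/8 kN
  M_A = M₀b(2a-b)/L² = 13·2·(2·2-2)/4² = 13/4 kN·m
  R_B = -6M₀ab/L³ = -6·13·2·2/4³ = -39/8 kN
  M_B = M₀a(2b-a)/L² = 13·2·(2·2-2)/4² = 13/4 kN·m
Load 2 — triangular load w₀=-5 kN/m (0→w₀ over full span):
  R_A = 3w₀L/20 = 3·(-5)·4/20 = -3 kN
  M_A = w₀L²/30 = (-5)·4²/30 = -8/3 kN·m
  R_B = 7w₀L/20 = 7·(-5)·4/20 = -7 kN
  M_B = -w₀L²/20 = -(-5)·4²/20 = 4 kN·m
Superposition: R_A = 15/8 kN, M_A = 7/12 kN·m, R_B = -95/8 kN, M_B = 29/4 kN·m

R_A = 15/8 kN, M_A = 7/12 kN·m, R_B = -95/8 kN, M_B = 29/4 kN·m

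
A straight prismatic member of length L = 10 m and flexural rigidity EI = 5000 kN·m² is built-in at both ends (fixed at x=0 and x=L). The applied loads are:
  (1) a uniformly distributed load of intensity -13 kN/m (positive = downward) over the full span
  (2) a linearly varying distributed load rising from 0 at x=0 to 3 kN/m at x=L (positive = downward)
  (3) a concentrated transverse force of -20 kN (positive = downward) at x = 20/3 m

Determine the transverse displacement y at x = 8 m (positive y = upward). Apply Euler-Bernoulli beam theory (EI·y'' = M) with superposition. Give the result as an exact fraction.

y(8) = 40564/1265625 m

Load 1 — uniform load w=-13 kN/m over full span:
  y_1 = -wx²(L-x)²/(24EI) = -(-13)·8²·(10-8)²/(24·5000) = 52/1875 m
Load 2 — triangular load w₀=3 kN/m (0→w₀ over full span):
  y_2 = -w₀x²(L-x)²(x+2L)/(120LEI) = -3·8²·(10-8)²·(8+2·10)/(120·10·5000) = -56/15625 m
Load 3 — point force P=-20 kN at a=20/3 m (b=L-a=10/3):
  y_3 = -Pa²(L-x)²(3bL-(3b+a)(L-x))/(6L³EI)  [x>a] = -(-20)·(20/3)²·(10-8)²·(3·(10/3)·10-(3·(10/3)+(20/3))·(10-8))/(6·10³·5000) = 16/2025 m
Superposition: y = Σ y_i = 40564/1265625 m ≈ 0.032051 m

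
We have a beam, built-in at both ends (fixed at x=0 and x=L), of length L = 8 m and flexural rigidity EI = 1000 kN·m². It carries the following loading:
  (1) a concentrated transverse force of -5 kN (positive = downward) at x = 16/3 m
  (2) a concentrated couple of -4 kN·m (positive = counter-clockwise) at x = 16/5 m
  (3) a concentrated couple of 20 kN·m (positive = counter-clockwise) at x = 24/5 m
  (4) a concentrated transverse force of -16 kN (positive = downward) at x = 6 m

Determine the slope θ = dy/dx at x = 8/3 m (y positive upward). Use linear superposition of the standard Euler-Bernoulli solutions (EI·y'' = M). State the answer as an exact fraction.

Load 1 — point force P=-5 kN at a=16/3 m (b=L-a=8/3):
  θ_1 = -Pb²x(2aL-(3a+b)x)/(2L³EI)  [x≤a] = -(-5)·(8/3)²·(8/3)·(2·(16/3)·8-(3·(16/3)+(8/3))·(8/3))/(2·8³·1000) = 4/1215 rad
Load 2 — applied couple M₀=-4 kN·m at a=16/5 m (b=L-a=24/5):
  θ_2 = (R_Ax²/2 - M_Ax)/EI  [x≤a] with R_A=-18/25, M_A=-12/25 = ((-18/25)·(8/3)²/2 - (-12/25)·(8/3))/1000 = -4/3125 rad
Load 3 — applied couple M₀=20 kN·m at a=24/5 m (b=L-a=16/5):
  θ_3 = (R_Ax²/2 - M_Ax)/EI  [x≤a] with R_A=18/5, M_A=32/5 = ((18/5)·(8/3)²/2 - (32/5)·(8/3))/1000 = -8/1875 rad
Load 4 — point force P=-16 kN at a=6 m (b=L-a=2):
  θ_4 = -Pb²x(2aL-(3a+b)x)/(2L³EI)  [x≤a] = -(-16)·2²·(8/3)·(2·6·8-(3·6+2)·(8/3))/(2·8³·1000) = 8/1125 rad
Superposition: θ = Σ θ_i = 3688/759375 rad ≈ 0.004857 rad

θ(8/3) = 3688/759375 rad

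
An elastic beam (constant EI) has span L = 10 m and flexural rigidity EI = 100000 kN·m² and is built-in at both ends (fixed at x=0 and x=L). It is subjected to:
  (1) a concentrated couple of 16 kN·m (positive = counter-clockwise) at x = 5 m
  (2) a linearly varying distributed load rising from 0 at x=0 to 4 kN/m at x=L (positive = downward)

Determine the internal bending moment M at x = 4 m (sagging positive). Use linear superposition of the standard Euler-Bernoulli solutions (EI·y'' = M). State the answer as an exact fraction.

Load 1 — applied couple M₀=16 kN·m at a=5 m (b=L-a=5):
  M_1 = R_Ax - M_A  [x≤a] with R_A=12/5, M_A=4 = (12/5)·4 - 4 = 28/5 kN·m
Load 2 — triangular load w₀=4 kN/m (0→w₀ over full span):
  M_2 = 3w₀Lx/20 - w₀L²/30 - w₀x³/(6L) = 3·4·10·4/20 - 4·10²/30 - 4·4³/(6·10) = 32/5 kN·m
Superposition: M = Σ M_i = 12 kN·m ≈ 12.000000 kN·m

M(4) = 12 kN·m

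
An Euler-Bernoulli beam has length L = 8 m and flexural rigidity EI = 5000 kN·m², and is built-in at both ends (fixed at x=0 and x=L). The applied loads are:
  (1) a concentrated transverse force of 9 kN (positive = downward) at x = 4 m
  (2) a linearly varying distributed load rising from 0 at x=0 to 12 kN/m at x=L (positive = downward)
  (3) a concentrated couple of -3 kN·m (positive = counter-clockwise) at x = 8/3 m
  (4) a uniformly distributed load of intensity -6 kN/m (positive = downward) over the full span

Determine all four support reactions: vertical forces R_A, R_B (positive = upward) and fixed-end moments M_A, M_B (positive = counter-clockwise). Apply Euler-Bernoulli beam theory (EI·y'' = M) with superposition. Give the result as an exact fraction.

Load 1 — point force P=9 kN at a=4 m (b=L-a=4):
  R_A = Pb²(3a+b)/L³ = 9·4²·(3·4+4)/8³ = 9/2 kN
  M_A = Pab²/L² = 9·4·4²/8² = 9 kN·m
  R_B = Pa²(a+3b)/L³ = 9·4²·(4+3·4)/8³ = 9/2 kN
  M_B = -Pa²b/L² = -9·4²·4/8² = -9 kN·m
Load 2 — triangular load w₀=12 kN/m (0→w₀ over full span):
  R_A = 3w₀L/20 = 3·12·8/20 = 72/5 kN
  M_A = w₀L²/30 = 12·8²/30 = 128/5 kN·m
  R_B = 7w₀L/20 = 7·12·8/20 = 168/5 kN
  M_B = -w₀L²/20 = -12·8²/20 = -192/5 kN·m
Load 3 — applied couple M₀=-3 kN·m at a=8/3 m (b=L-a=16/3):
  R_A = 6M₀ab/L³ = 6·(-3)·(8/3)·(16/3)/8³ = -1/2 kN
  M_A = M₀b(2a-b)/L² = (-3)·(16/3)·(2·(8/3)-(16/3))/8² = 0 kN·m
  R_B = -6M₀ab/L³ = -6·(-3)·(8/3)·(16/3)/8³ = 1/2 kN
  M_B = M₀a(2b-a)/L² = (-3)·(8/3)·(2·(16/3)-(8/3))/8² = -1 kN·m
Load 4 — uniform load w=-6 kN/m over full span:
  R_A = wL/2 = (-6)·8/2 = -24 kN
  M_A = wL²/12 = (-6)·8²/12 = -32 kN·m
  R_B = wL/2 = (-6)·8/2 = -24 kN
  M_B = -wL²/12 = -(-6)·8²/12 = 32 kN·m
Superposition: R_A = -28/5 kN, M_A = 13/5 kN·m, R_B = 73/5 kN, M_B = -82/5 kN·m

R_A = -28/5 kN, M_A = 13/5 kN·m, R_B = 73/5 kN, M_B = -82/5 kN·m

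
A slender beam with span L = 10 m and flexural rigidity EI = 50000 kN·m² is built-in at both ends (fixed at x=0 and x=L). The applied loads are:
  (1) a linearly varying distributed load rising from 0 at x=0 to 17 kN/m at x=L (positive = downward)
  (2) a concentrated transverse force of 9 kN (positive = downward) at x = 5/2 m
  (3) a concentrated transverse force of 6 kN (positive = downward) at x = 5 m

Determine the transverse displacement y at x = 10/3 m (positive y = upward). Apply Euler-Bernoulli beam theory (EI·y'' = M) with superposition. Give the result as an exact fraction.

y(10/3) = -983/233280 m

Load 1 — triangular load w₀=17 kN/m (0→w₀ over full span):
  y_1 = -w₀x²(L-x)²(x+2L)/(120LEI) = -17·(10/3)²·(10-(10/3))²·((10/3)+2·10)/(120·10·50000) = -119/36450 m
Load 2 — point force P=9 kN at a=5/2 m (b=L-a=15/2):
  y_2 = -Pa²(L-x)²(3bL-(3b+a)(L-x))/(6L³EI)  [x>a] = -9·(5/2)²·(10-(10/3))²·(3·(15/2)·10-(3·(15/2)+(5/2))·(10-(10/3)))/(6·10³·50000) = -7/14400 m
Load 3 — point force P=6 kN at a=5 m (b=L-a=5):
  y_3 = -Pb²x²(3aL-(3a+b)x)/(6L³EI)  [x≤a] = -6·5²·(10/3)²·(3·5·10-(3·5+5)·(10/3))/(6·10³·50000) = -1/2160 m
Superposition: y = Σ y_i = -983/233280 m ≈ -0.004214 m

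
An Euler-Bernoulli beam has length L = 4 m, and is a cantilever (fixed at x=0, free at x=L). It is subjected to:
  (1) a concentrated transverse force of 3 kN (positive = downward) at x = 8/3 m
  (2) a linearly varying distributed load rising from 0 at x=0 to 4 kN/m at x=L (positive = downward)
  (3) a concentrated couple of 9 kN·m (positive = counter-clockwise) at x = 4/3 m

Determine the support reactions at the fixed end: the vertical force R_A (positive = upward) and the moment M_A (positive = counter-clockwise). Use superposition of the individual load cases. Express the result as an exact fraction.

Load 1 — point force P=3 kN at a=8/3 m (b=L-a=4/3):
  R_A = P = 3 kN
  M_A = Pa = 3·(8/3) = 8 kN·m
Load 2 — triangular load w₀=4 kN/m (0→w₀ over full span):
  R_A = w₀L/2 = 4·4/2 = 8 kN
  M_A = w₀L²/3 = 4·4²/3 = 64/3 kN·m
Load 3 — applied couple M₀=9 kN·m at a=4/3 m (b=L-a=8/3):
  R_A = 0 kN
  M_A = -M₀ = -9 kN·m
Superposition: R_A = 11 kN, M_A = 61/3 kN·m

R_A = 11 kN, M_A = 61/3 kN·m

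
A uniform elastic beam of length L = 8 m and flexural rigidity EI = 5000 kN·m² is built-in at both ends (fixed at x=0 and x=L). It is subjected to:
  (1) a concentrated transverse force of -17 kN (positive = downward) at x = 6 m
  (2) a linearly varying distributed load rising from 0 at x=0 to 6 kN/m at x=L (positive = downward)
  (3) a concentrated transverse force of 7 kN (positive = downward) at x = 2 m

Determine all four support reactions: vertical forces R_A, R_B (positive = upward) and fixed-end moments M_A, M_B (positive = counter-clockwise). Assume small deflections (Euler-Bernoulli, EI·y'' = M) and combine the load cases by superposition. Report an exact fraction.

Load 1 — point force P=-17 kN at a=6 m (b=L-a=2):
  R_A = Pb²(3a+b)/L³ = (-17)·2²·(3·6+2)/8³ = -85/32 kN
  M_A = Pab²/L² = (-17)·6·2²/8² = -51/8 kN·m
  R_B = Pa²(a+3b)/L³ = (-17)·6²·(6+3·2)/8³ = -459/32 kN
  M_B = -Pa²b/L² = -(-17)·6²·2/8² = 153/8 kN·m
Load 2 — triangular load w₀=6 kN/m (0→w₀ over full span):
  R_A = 3w₀L/20 = 3·6·8/20 = 36/5 kN
  M_A = w₀L²/30 = 6·8²/30 = 64/5 kN·m
  R_B = 7w₀L/20 = 7·6·8/20 = 84/5 kN
  M_B = -w₀L²/20 = -6·8²/20 = -96/5 kN·m
Load 3 — point force P=7 kN at a=2 m (b=L-a=6):
  R_A = Pb²(3a+b)/L³ = 7·6²·(3·2+6)/8³ = 189/32 kN
  M_A = Pab²/L² = 7·2·6²/8² = 63/8 kN·m
  R_B = Pa²(a+3b)/L³ = 7·2²·(2+3·6)/8³ = 35/32 kN
  M_B = -Pa²b/L² = -7·2²·6/8² = -21/8 kN·m
Superposition: R_A = 209/20 kN, M_A = 143/10 kN·m, R_B = 71/20 kN, M_B = -27/10 kN·m

R_A = 209/20 kN, M_A = 143/10 kN·m, R_B = 71/20 kN, M_B = -27/10 kN·m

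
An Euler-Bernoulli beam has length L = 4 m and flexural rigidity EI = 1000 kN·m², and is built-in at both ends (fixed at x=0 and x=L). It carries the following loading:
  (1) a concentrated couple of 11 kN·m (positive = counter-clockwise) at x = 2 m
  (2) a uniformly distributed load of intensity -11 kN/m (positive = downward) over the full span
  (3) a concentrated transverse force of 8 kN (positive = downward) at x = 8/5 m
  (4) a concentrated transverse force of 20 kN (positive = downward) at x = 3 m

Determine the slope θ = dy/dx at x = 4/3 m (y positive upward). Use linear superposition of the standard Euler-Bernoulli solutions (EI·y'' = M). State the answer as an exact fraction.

θ(4/3) = 1487/2531250 rad

Load 1 — applied couple M₀=11 kN·m at a=2 m (b=L-a=2):
  θ_1 = (R_Ax²/2 - M_Ax)/EI  [x≤a] with R_A=33/8, M_A=11/4 = ((33/8)·(4/3)²/2 - (11/4)·(4/3))/1000 = 0 rad
Load 2 — uniform load w=-11 kN/m over full span:
  θ_2 = -wx(L-x)(L-2x)/(12EI) = -(-11)·(4/3)·(4-(4/3))·(4-2·(4/3))/(12·1000) = 44/10125 rad
Load 3 — point force P=8 kN at a=8/5 m (b=L-a=12/5):
  θ_3 = -Pb²x(2aL-(3a+b)x)/(2L³EI)  [x≤a] = -8·(12/5)²·(4/3)·(2·(8/5)·4-(3·(8/5)+(12/5))·(4/3))/(2·4³·1000) = -24/15625 rad
Load 4 — point force P=20 kN at a=3 m (b=L-a=1):
  θ_4 = -Pb²x(2aL-(3a+b)x)/(2L³EI)  [x≤a] = -20·1²·(4/3)·(2·3·4-(3·3+1)·(4/3))/(2·4³·1000) = -1/450 rad
Superposition: θ = Σ θ_i = 1487/2531250 rad ≈ 0.000587 rad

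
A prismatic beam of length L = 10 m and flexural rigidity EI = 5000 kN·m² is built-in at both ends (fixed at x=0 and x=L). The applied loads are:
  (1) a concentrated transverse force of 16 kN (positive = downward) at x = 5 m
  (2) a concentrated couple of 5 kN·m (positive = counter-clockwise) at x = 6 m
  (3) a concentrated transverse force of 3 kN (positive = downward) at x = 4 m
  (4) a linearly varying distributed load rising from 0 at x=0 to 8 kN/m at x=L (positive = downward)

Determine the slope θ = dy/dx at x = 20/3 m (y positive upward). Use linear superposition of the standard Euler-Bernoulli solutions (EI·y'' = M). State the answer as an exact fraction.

θ(20/3) = 30983/3037500 rad

Load 1 — point force P=16 kN at a=5 m (b=L-a=5):
  θ_1 = Pa²(L-x)(2bL-(3b+a)(L-x))/(2L³EI)  [x>a] = 16·5²·(10-(20/3))·(2·5·10-(3·5+5)·(10-(20/3)))/(2·10³·5000) = 1/225 rad
Load 2 — applied couple M₀=5 kN·m at a=6 m (b=L-a=4):
  θ_2 = (R_Ax²/2 - M_Ax - M₀(x-a))/EI  [x>a] with R_A=18/25, M_A=8/5 = ((18/25)·(20/3)²/2 - (8/5)·(20/3) - 5·((20/3)-6))/5000 = 1/2500 rad
Load 3 — point force P=3 kN at a=4 m (b=L-a=6):
  θ_3 = Pa²(L-x)(2bL-(3b+a)(L-x))/(2L³EI)  [x>a] = 3·4²·(10-(20/3))·(2·6·10-(3·6+4)·(10-(20/3)))/(2·10³·5000) = 7/9375 rad
Load 4 — triangular load w₀=8 kN/m (0→w₀ over full span):
  θ_4 = -w₀(2x(L-x)(L-2x)(x+2L)+x²(L-x)²)/(120LEI) = -8·(2·(20/3)·(10-(20/3))·(10-2·(20/3))·((20/3)+2·10)+(20/3)²·(10-(20/3))²)/(120·10·5000) = 28/6075 rad
Superposition: θ = Σ θ_i = 30983/3037500 rad ≈ 0.010200 rad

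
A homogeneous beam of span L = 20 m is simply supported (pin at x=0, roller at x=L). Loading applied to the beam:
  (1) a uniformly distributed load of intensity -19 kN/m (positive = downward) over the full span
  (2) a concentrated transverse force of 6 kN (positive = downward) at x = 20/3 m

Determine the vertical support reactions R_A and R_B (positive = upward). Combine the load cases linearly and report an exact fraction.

Load 1 — uniform load w=-19 kN/m over full span:
  R_A = wL/2 = (-19)·20/2 = -190 kN
  R_B = wL/2 = (-19)·20/2 = -190 kN
Load 2 — point force P=6 kN at a=20/3 m (b=L-a=40/3):
  R_A = Pb/L = 6·(40/3)/20 = 4 kN
  R_B = Pa/L = 6·(20/3)/20 = 2 kN
Superposition: R_A = -186 kN, R_B = -188 kN

R_A = -186 kN, R_B = -188 kN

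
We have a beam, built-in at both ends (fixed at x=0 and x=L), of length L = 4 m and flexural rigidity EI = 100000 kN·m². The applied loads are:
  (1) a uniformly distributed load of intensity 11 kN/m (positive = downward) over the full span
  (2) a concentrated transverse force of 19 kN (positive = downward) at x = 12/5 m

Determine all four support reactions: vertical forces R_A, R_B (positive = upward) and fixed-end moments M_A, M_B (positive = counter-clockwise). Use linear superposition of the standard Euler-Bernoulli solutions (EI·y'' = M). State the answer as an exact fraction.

Load 1 — uniform load w=11 kN/m over full span:
  R_A = wL/2 = 11·4/2 = 22 kN
  M_A = wL²/12 = 11·4²/12 = 44/3 kN·m
  R_B = wL/2 = 11·4/2 = 22 kN
  M_B = -wL²/12 = -11·4²/12 = -44/3 kN·m
Load 2 — point force P=19 kN at a=12/5 m (b=L-a=8/5):
  R_A = Pb²(3a+b)/L³ = 19·(8/5)²·(3·(12/5)+(8/5))/4³ = 836/125 kN
  M_A = Pab²/L² = 19·(12/5)·(8/5)²/4² = 912/125 kN·m
  R_B = Pa²(a+3b)/L³ = 19·(12/5)²·((12/5)+3·(8/5))/4³ = 1539/125 kN
  M_B = -Pa²b/L² = -19·(12/5)²·(8/5)/4² = -1368/125 kN·m
Superposition: R_A = 3586/125 kN, M_A = 8236/375 kN·m, R_B = 4289/125 kN, M_B = -9604/375 kN·m

R_A = 3586/125 kN, M_A = 8236/375 kN·m, R_B = 4289/125 kN, M_B = -9604/375 kN·m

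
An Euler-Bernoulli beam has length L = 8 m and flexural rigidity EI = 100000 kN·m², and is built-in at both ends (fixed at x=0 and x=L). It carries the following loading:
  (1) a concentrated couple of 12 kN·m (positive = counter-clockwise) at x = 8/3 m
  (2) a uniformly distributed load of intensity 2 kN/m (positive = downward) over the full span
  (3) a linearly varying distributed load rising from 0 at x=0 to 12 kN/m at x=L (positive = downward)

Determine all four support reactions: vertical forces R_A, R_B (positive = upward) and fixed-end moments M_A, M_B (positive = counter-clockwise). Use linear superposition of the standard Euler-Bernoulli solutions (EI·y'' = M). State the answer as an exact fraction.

Load 1 — applied couple M₀=12 kN·m at a=8/3 m (b=L-a=16/3):
  R_A = 6M₀ab/L³ = 6·12·(8/3)·(16/3)/8³ = 2 kN
  M_A = M₀b(2a-b)/L² = 12·(16/3)·(2·(8/3)-(16/3))/8² = 0 kN·m
  R_B = -6M₀ab/L³ = -6·12·(8/3)·(16/3)/8³ = -2 kN
  M_B = M₀a(2b-a)/L² = 12·(8/3)·(2·(16/3)-(8/3))/8² = 4 kN·m
Load 2 — uniform load w=2 kN/m over full span:
  R_A = wL/2 = 2·8/2 = 8 kN
  M_A = wL²/12 = 2·8²/12 = 32/3 kN·m
  R_B = wL/2 = 2·8/2 = 8 kN
  M_B = -wL²/12 = -2·8²/12 = -32/3 kN·m
Load 3 — triangular load w₀=12 kN/m (0→w₀ over full span):
  R_A = 3w₀L/20 = 3·12·8/20 = 72/5 kN
  M_A = w₀L²/30 = 12·8²/30 = 128/5 kN·m
  R_B = 7w₀L/20 = 7·12·8/20 = 168/5 kN
  M_B = -w₀L²/20 = -12·8²/20 = -192/5 kN·m
Superposition: R_A = 122/5 kN, M_A = 544/15 kN·m, R_B = 198/5 kN, M_B = -676/15 kN·m

R_A = 122/5 kN, M_A = 544/15 kN·m, R_B = 198/5 kN, M_B = -676/15 kN·m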